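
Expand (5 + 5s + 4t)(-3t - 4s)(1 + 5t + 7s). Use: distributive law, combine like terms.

(5 + 5s + 4t)(-3t - 4s)(1 + 5t + 7s)
= (-15t - 20s - 15st - 20s^2 - 12t^2 - 16st)(1 + 5t + 7s)    [distributive law]
= (-15t - 20s - 31st - 20s^2 - 12t^2)(1 + 5t + 7s)    [combine like terms]
= -15t - 75t^2 - 105st - 20s - 100st - 140s^2 - 31st - 155st^2 - 217s^2t - 20s^2 - 100s^2t - 140s^3 - 12t^2 - 60t^3 - 84st^2    [distributive law]
= -15t - 87t^2 - 236st - 20s - 160s^2 - 239st^2 - 317s^2t - 140s^3 - 60t^3    [combine like terms]

-15t - 87t^2 - 236st - 20s - 160s^2 - 239st^2 - 317s^2t - 140s^3 - 60t^3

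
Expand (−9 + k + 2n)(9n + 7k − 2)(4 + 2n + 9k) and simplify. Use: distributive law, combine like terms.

(−9 + k + 2n)(9n + 7k − 2)(4 + 2n + 9k)
= (−81n − 63k + 18 + 9kn + 7k^2 − 2k + 18n^2 + 14kn − 4n)(4 + 2n + 9k)    [distributive law]
= (−85n − 65k + 18 + 23kn + 7k^2 + 18n^2)(4 + 2n + 9k)    [combine like terms]
= −340n − 170n^2 − 765kn − 260k − 130kn − 585k^2 + 72 + 36n + 162k + 92kn + 46kn^2 + 207k^2n + 28k^2 + 14k^2n + 63k^3 + 72n^2 + 36n^3 + 162kn^2    [distributive law]
= −304n − 98n^2 − 803kn − 98k − 557k^2 + 72 + 208kn^2 + 221k^2n + 63k^3 + 36n^3    [combine like terms]

−304n − 98n^2 − 803kn − 98k − 557k^2 + 72 + 208kn^2 + 221k^2n + 63k^3 + 36n^3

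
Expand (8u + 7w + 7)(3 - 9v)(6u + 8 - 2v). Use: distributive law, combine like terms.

144u^2 + 318u - 1002uv - 432u^2v + 144uv^2 + 126uw + 168w - 546vw - 378uvw + 126v^2w + 168 - 546v + 126v^2

(8u + 7w + 7)(3 - 9v)(6u + 8 - 2v)
= (24u - 72uv + 21w - 63vw + 21 - 63v)(6u + 8 - 2v)    [distributive law]
= 144u^2 + 192u - 48uv - 432u^2v - 576uv + 144uv^2 + 126uw + 168w - 42vw - 378uvw - 504vw + 126v^2w + 126u + 168 - 42v - 378uv - 504v + 126v^2    [distributive law]
= 144u^2 + 318u - 1002uv - 432u^2v + 144uv^2 + 126uw + 168w - 546vw - 378uvw + 126v^2w + 168 - 546v + 126v^2    [combine like terms]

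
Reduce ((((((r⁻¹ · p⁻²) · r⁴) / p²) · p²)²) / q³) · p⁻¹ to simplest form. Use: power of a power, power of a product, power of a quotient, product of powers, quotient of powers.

((((((r⁻¹ · p⁻²) · r⁴) / p²) · p²)²) / q³) · p⁻¹
= ((((((r⁻¹ · p⁻²) · r⁴) / p²)²) · ((p²)²)) / q³) · p⁻¹    [power of a product]
= ((((((r⁻¹ · p⁻²) · r⁴)²) / ((p²)²)) · ((p²)²)) / q³) · p⁻¹    [power of a quotient]
= ((((((r⁻¹ · p⁻²)²) · ((r⁴)²)) / ((p²)²)) · ((p²)²)) / q³) · p⁻¹    [power of a product]
= (((((((r⁻¹)²) · ((p⁻²)²)) · ((r⁴)²)) / ((p²)²)) · ((p²)²)) / q³) · p⁻¹    [power of a product]
= (((((r⁻² · ((p⁻²)²)) · ((r⁴)²)) / ((p²)²)) · ((p²)²)) / q³) · p⁻¹    [power of a power]
= (((((r⁻² · p⁻⁴) · ((r⁴)²)) / ((p²)²)) · ((p²)²)) / q³) · p⁻¹    [power of a power]
= (((((r⁻² · p⁻⁴) · r⁸) / ((p²)²)) · ((p²)²)) / q³) · p⁻¹    [power of a power]
= (((((r⁻² · p⁻⁴) · r⁸) / p⁴) · ((p²)²)) / q³) · p⁻¹    [power of a power]
= (((((r⁻² · p⁻⁴) · r⁸) / p⁴) · p⁴) / q³) · p⁻¹    [power of a power]
= p⁻⁵q⁻³r⁶    [quotient of powers; product of powers]

p⁻⁵q⁻³r⁶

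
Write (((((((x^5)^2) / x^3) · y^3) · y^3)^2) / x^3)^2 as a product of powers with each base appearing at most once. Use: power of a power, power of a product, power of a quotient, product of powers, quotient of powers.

(((((((x^5)^2) / x^3) · y^3) · y^3)^2) / x^3)^2
= (((((((x^5)^2) / x^3) · y^3) · y^3)^2)^2) / ((x^3)^2)    [power of a quotient]
= ((((((x^5)^2) / x^3) · y^3) · y^3)^4) / ((x^3)^2)    [power of a power]
= ((((((x^5)^2) / x^3) · y^3)^4) · ((y^3)^4)) / ((x^3)^2)    [power of a product]
= ((((((x^5)^2) / x^3)^4) · ((y^3)^4)) · ((y^3)^4)) / ((x^3)^2)    [power of a product]
= ((((((x^5)^2)^4) / ((x^3)^4)) · ((y^3)^4)) · ((y^3)^4)) / ((x^3)^2)    [power of a quotient]
= (((((x^5)^8) / ((x^3)^4)) · ((y^3)^4)) · ((y^3)^4)) / ((x^3)^2)    [power of a power]
= (((x^40 / ((x^3)^4)) · ((y^3)^4)) · ((y^3)^4)) / ((x^3)^2)    [power of a power]
= (((x^40 / x^12) · ((y^3)^4)) · ((y^3)^4)) / ((x^3)^2)    [power of a power]
= ((x^28 · ((y^3)^4)) · ((y^3)^4)) / ((x^3)^2)    [quotient of powers]
= ((x^28 · y^12) · ((y^3)^4)) / ((x^3)^2)    [power of a power]
= ((x^28 · y^12) · y^12) / ((x^3)^2)    [power of a power]
= ((x^28 · y^12) · y^12) / x^6    [power of a power]
= x^22·y^24    [quotient of powers; product of powers]

x^22·y^24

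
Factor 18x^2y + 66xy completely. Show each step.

6xy(3x + 11)

18x^2y + 66xy
= 6(3x^2y + 11xy)    [factor out 6]
= 6xy(3x + 11)    [factor out xy]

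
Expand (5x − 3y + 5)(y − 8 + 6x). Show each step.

−13xy − 10x + 30x² − 3y² + 29y − 40

(5x − 3y + 5)(y − 8 + 6x)
= 5xy − 40x + 30x² − 3y² + 24y − 18xy + 5y − 40 + 30x    [distributive law]
= −13xy − 10x + 30x² − 3y² + 29y − 40    [combine like terms]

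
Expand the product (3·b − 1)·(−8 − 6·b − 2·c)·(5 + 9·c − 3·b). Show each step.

−114·b − 198·b·c − 36·b² − 144·b²·c + 54·b³ − 54·b·c² + 40 + 82·c + 18·c²

(3·b − 1)·(−8 − 6·b − 2·c)·(5 + 9·c − 3·b)
= (−24·b − 18·b² − 6·b·c + 8 + 6·b + 2·c)·(5 + 9·c − 3·b)    [distributive law]
= (−18·b − 18·b² − 6·b·c + 8 + 2·c)·(5 + 9·c − 3·b)    [combine like terms]
= −90·b − 162·b·c + 54·b² − 90·b² − 162·b²·c + 54·b³ − 30·b·c − 54·b·c² + 18·b²·c + 40 + 72·c − 24·b + 10·c + 18·c² − 6·b·c    [distributive law]
= −114·b − 198·b·c − 36·b² − 144·b²·c + 54·b³ − 54·b·c² + 40 + 82·c + 18·c²    [combine like terms]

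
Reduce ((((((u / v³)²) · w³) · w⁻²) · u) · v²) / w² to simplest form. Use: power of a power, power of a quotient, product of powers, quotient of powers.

((((((u / v³)²) · w³) · w⁻²) · u) · v²) / w²
= ((((((u²) / ((v³)²)) · w³) · w⁻²) · u) · v²) / w²    [power of a quotient]
= (((((u² / v⁶) · w³) · w⁻²) · u) · v²) / w²    [power of a power]
= u³v⁻⁴w⁻¹    [quotient of powers; product of powers]

u³v⁻⁴w⁻¹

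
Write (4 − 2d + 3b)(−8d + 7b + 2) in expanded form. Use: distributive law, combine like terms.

(4 − 2d + 3b)(−8d + 7b + 2)
= −32d + 28b + 8 + 16d² − 14bd − 4d − 24bd + 21b² + 6b    [distributive law]
= −36d + 34b + 8 + 16d² − 38bd + 21b²    [combine like terms]

−36d + 34b + 8 + 16d² − 38bd + 21b²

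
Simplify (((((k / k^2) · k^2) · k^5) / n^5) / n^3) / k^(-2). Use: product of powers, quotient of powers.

k^8·n^(-8)

(((((k / k^2) · k^2) · k^5) / n^5) / n^3) / k^(-2)
= ((((k^(-1) · k^2) · k^5) / n^5) / n^3) / k^(-2)    [quotient of powers]
= (((k · k^5) / n^5) / n^3) / k^(-2)    [product of powers]
= ((k^6 / n^5) / n^3) / k^(-2)    [product of powers]
= k^8·n^(-8)    [quotient of powers; product of powers]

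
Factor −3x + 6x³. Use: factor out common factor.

3x(−1 + 2x²)

−3x + 6x³
= 3(−x + 2x³)    [factor out 3]
= 3x(−1 + 2x²)    [factor out x]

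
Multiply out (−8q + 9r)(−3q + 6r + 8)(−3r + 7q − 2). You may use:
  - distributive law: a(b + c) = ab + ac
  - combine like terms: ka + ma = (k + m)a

−597q^2r + 168q^3 − 496q^2 + 603qr^2 + 846qr + 128q − 162r^3 − 324r^2 − 144r

(−8q + 9r)(−3q + 6r + 8)(−3r + 7q − 2)
= (24q^2 − 48qr − 64q − 27qr + 54r^2 + 72r)(−3r + 7q − 2)    [distributive law]
= (24q^2 − 75qr − 64q + 54r^2 + 72r)(−3r + 7q − 2)    [combine like terms]
= −72q^2r + 168q^3 − 48q^2 + 225qr^2 − 525q^2r + 150qr + 192qr − 448q^2 + 128q − 162r^3 + 378qr^2 − 108r^2 − 216r^2 + 504qr − 144r    [distributive law]
= −597q^2r + 168q^3 − 496q^2 + 603qr^2 + 846qr + 128q − 162r^3 − 324r^2 − 144r    [combine like terms]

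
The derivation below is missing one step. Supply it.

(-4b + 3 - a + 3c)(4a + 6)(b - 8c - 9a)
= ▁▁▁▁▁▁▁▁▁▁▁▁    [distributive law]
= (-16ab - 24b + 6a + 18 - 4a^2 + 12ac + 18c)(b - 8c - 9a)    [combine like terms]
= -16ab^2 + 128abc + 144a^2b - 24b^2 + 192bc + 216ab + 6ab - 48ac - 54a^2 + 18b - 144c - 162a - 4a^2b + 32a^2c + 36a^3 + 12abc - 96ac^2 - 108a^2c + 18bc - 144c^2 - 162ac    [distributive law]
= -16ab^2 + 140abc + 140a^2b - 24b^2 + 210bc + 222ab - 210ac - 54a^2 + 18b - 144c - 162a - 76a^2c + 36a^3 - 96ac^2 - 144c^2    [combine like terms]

By distributive law:

(-16ab - 24b + 12a + 18 - 4a^2 - 6a + 12ac + 18c)(b - 8c - 9a)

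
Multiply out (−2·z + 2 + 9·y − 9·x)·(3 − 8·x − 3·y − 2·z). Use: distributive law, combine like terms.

−10·z + 34·x·z − 12·y·z + 4·z^2 + 6 − 43·x + 21·y − 45·x·y − 27·y^2 + 72·x^2

(−2·z + 2 + 9·y − 9·x)·(3 − 8·x − 3·y − 2·z)
= −6·z + 16·x·z + 6·y·z + 4·z^2 + 6 − 16·x − 6·y − 4·z + 27·y − 72·x·y − 27·y^2 − 18·y·z − 27·x + 72·x^2 + 27·x·y + 18·x·z    [distributive law]
= −10·z + 34·x·z − 12·y·z + 4·z^2 + 6 − 43·x + 21·y − 45·x·y − 27·y^2 + 72·x^2    [combine like terms]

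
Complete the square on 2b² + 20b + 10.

2(b + 5)² - 40

2b² + 20b + 10
= 2(b² + 10b) + 10    [factor out 2 from the b-terms]
= 2(b² + 10b + 25 - 25) + 10    [add and subtract 25 inside the bracket]
= 2(b + 5)² - 50 + 10    [perfect-square identity]
= 2(b + 5)² - 40    [combine constants]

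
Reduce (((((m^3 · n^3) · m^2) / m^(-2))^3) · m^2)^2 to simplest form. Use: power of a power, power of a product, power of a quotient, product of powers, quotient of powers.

(((((m^3 · n^3) · m^2) / m^(-2))^3) · m^2)^2
= (((((m^3 · n^3) · m^2) / m^(-2))^3)^2) · ((m^2)^2)    [power of a product]
= ((((m^3 · n^3) · m^2) / m^(-2))^6) · ((m^2)^2)    [power of a power]
= ((((m^3 · n^3) · m^2)^6) / ((m^(-2))^6)) · ((m^2)^2)    [power of a quotient]
= ((((m^3 · n^3)^6) · ((m^2)^6)) / ((m^(-2))^6)) · ((m^2)^2)    [power of a product]
= (((((m^3)^6) · ((n^3)^6)) · ((m^2)^6)) / ((m^(-2))^6)) · ((m^2)^2)    [power of a product]
= (((m^18 · ((n^3)^6)) · ((m^2)^6)) / ((m^(-2))^6)) · ((m^2)^2)    [power of a power]
= (((m^18 · n^18) · ((m^2)^6)) / ((m^(-2))^6)) · ((m^2)^2)    [power of a power]
= (((m^18 · n^18) · m^12) / ((m^(-2))^6)) · ((m^2)^2)    [power of a power]
= (((m^18 · n^18) · m^12) / m^(-12)) · ((m^2)^2)    [power of a power]
= (((m^18 · n^18) · m^12) / m^(-12)) · m^4    [power of a power]
= m^46n^18    [quotient of powers; product of powers]

m^46n^18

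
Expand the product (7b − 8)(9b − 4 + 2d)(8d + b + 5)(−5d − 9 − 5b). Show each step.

−3150b²d² − 2007b²d − 2905b³d − 1642b³ − 315b⁴ + 405b² + 3362bd² + 8174bd + 3412b − 560bd³ + 272d² − 2384d − 1440 + 640d³

(7b − 8)(9b − 4 + 2d)(8d + b + 5)(−5d − 9 − 5b)
= (63b² − 28b + 14bd − 72b + 32 − 16d)(8d + b + 5)(−5d − 9 − 5b)    [distributive law]
= (63b² − 100b + 14bd + 32 − 16d)(8d + b + 5)(−5d − 9 − 5b)    [combine like terms]
= (504b²d + 63b³ + 315b² − 800bd − 100b² − 500b + 112bd² + 14b²d + 70bd + 256d + 32b + 160 − 128d² − 16bd − 80d)(−5d − 9 − 5b)    [distributive law]
= (518b²d + 63b³ + 215b² − 746bd − 468b + 112bd² + 176d + 160 − 128d²)(−5d − 9 − 5b)    [combine like terms]
= −2590b²d² − 4662b²d − 2590b³d − 315b³d − 567b³ − 315b⁴ − 1075b²d − 1935b² − 1075b³ + 3730bd² + 6714bd + 3730b²d + 2340bd + 4212b + 2340b² − 560bd³ − 1008bd² − 560b²d² − 880d² − 1584d − 880bd − 800d − 1440 − 800b + 640d³ + 1152d² + 640bd²    [distributive law]
= −3150b²d² − 2007b²d − 2905b³d − 1642b³ − 315b⁴ + 405b² + 3362bd² + 8174bd + 3412b − 560bd³ + 272d² − 2384d − 1440 + 640d³    [combine like terms]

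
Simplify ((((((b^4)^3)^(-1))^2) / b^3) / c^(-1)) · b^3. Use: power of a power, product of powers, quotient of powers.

((((((b^4)^3)^(-1))^2) / b^3) / c^(-1)) · b^3
= (((((b^4)^3)^(-2)) / b^3) / c^(-1)) · b^3    [power of a power]
= ((((b^4)^(-6)) / b^3) / c^(-1)) · b^3    [power of a power]
= ((b^(-24) / b^3) / c^(-1)) · b^3    [power of a power]
= (b^(-27) / c^(-1)) · b^3    [quotient of powers]
= b^(-24)·c    [quotient of powers; product of powers]

b^(-24)·c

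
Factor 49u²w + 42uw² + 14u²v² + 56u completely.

7u(7uw + 6w² + 2uv² + 8)

49u²w + 42uw² + 14u²v² + 56u
= 7(7u²w + 6uw² + 2u²v² + 8u)    [factor out 7]
= 7u(7uw + 6w² + 2uv² + 8)    [factor out u]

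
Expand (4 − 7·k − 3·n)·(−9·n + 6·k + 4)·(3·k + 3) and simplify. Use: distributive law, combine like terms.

(4 − 7·k − 3·n)·(−9·n + 6·k + 4)·(3·k + 3)
= (−36·n + 24·k + 16 + 63·k·n − 42·k² − 28·k + 27·n² − 18·k·n − 12·n)·(3·k + 3)    [distributive law]
= (−48·n − 4·k + 16 + 45·k·n − 42·k² + 27·n²)·(3·k + 3)    [combine like terms]
= −144·k·n − 144·n − 12·k² − 12·k + 48·k + 48 + 135·k²·n + 135·k·n − 126·k³ − 126·k² + 81·k·n² + 81·n²    [distributive law]
= −9·k·n − 144·n − 138·k² + 36·k + 48 + 135·k²·n − 126·k³ + 81·k·n² + 81·n²    [combine like terms]

−9·k·n − 144·n − 138·k² + 36·k + 48 + 135·k²·n − 126·k³ + 81·k·n² + 81·n²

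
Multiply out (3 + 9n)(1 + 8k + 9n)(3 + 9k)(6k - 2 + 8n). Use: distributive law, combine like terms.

-144k - 18 - 144n + 162k^2 + 360kn + 1296k^3 + 3672k^2n + 378n^2 + 4320kn^2 + 3888k^3n + 9558k^2n^2 + 1944n^3 + 5832kn^3

(3 + 9n)(1 + 8k + 9n)(3 + 9k)(6k - 2 + 8n)
= (3 + 24k + 27n + 9n + 72kn + 81n^2)(3 + 9k)(6k - 2 + 8n)    [distributive law]
= (3 + 24k + 36n + 72kn + 81n^2)(3 + 9k)(6k - 2 + 8n)    [combine like terms]
= (9 + 27k + 72k + 216k^2 + 108n + 324kn + 216kn + 648k^2n + 243n^2 + 729kn^2)(6k - 2 + 8n)    [distributive law]
= (9 + 99k + 216k^2 + 108n + 540kn + 648k^2n + 243n^2 + 729kn^2)(6k - 2 + 8n)    [combine like terms]
= 54k - 18 + 72n + 594k^2 - 198k + 792kn + 1296k^3 - 432k^2 + 1728k^2n + 648kn - 216n + 864n^2 + 3240k^2n - 1080kn + 4320kn^2 + 3888k^3n - 1296k^2n + 5184k^2n^2 + 1458kn^2 - 486n^2 + 1944n^3 + 4374k^2n^2 - 1458kn^2 + 5832kn^3    [distributive law]
= -144k - 18 - 144n + 162k^2 + 360kn + 1296k^3 + 3672k^2n + 378n^2 + 4320kn^2 + 3888k^3n + 9558k^2n^2 + 1944n^3 + 5832kn^3    [combine like terms]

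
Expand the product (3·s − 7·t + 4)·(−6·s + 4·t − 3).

(3·s − 7·t + 4)·(−6·s + 4·t − 3)
= −18·s² + 12·s·t − 9·s + 42·s·t − 28·t² + 21·t − 24·s + 16·t − 12    [distributive law]
= −18·s² + 54·s·t − 33·s − 28·t² + 37·t − 12    [combine like terms]

−18·s² + 54·s·t − 33·s − 28·t² + 37·t − 12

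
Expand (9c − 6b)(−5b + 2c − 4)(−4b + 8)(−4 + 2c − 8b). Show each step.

1872b²c + 1032b²c² − 2064b³c + 3936bc − 1488bc² − 144bc³ − 1152c² + 288c³ + 1152c − 672b³ + 960b⁴ − 2112b² − 768b

(9c − 6b)(−5b + 2c − 4)(−4b + 8)(−4 + 2c − 8b)
= (−45bc + 18c² − 36c + 30b² − 12bc + 24b)(−4b + 8)(−4 + 2c − 8b)    [distributive law]
= (−57bc + 18c² − 36c + 30b² + 24b)(−4b + 8)(−4 + 2c − 8b)    [combine like terms]
= (228b²c − 456bc − 72bc² + 144c² + 144bc − 288c − 120b³ + 240b² − 96b² + 192b)(−4 + 2c − 8b)    [distributive law]
= (228b²c − 312bc − 72bc² + 144c² − 288c − 120b³ + 144b² + 192b)(−4 + 2c − 8b)    [combine like terms]
= −912b²c + 456b²c² − 1824b³c + 1248bc − 624bc² + 2496b²c + 288bc² − 144bc³ + 576b²c² − 576c² + 288c³ − 1152bc² + 1152c − 576c² + 2304bc + 480b³ − 240b³c + 960b⁴ − 576b² + 288b²c − 1152b³ − 768b + 384bc − 1536b²    [distributive law]
= 1872b²c + 1032b²c² − 2064b³c + 3936bc − 1488bc² − 144bc³ − 1152c² + 288c³ + 1152c − 672b³ + 960b⁴ − 2112b² − 768b    [combine like terms]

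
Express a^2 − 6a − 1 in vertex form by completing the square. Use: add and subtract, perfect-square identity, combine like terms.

a^2 − 6a − 1
= a^2 − 6a + 9 − 9 − 1    [add and subtract 9]
= (a − 3)^2 − 9 − 1    [perfect-square identity]
= (a − 3)^2 − 10    [combine constants]

(a − 3)^2 − 10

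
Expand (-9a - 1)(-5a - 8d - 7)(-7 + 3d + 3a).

-111a^2 + 351a^2d + 135a^3 - 276ad + 216ad^2 - 455a - 35d + 24d^2 - 49

(-9a - 1)(-5a - 8d - 7)(-7 + 3d + 3a)
= (45a^2 + 72ad + 63a + 5a + 8d + 7)(-7 + 3d + 3a)    [distributive law]
= (45a^2 + 72ad + 68a + 8d + 7)(-7 + 3d + 3a)    [combine like terms]
= -315a^2 + 135a^2d + 135a^3 - 504ad + 216ad^2 + 216a^2d - 476a + 204ad + 204a^2 - 56d + 24d^2 + 24ad - 49 + 21d + 21a    [distributive law]
= -111a^2 + 351a^2d + 135a^3 - 276ad + 216ad^2 - 455a - 35d + 24d^2 - 49    [combine like terms]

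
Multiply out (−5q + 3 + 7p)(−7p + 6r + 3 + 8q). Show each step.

91pq − 30qr + 9q − 40q^2 + 18r + 9 − 49p^2 + 42pr

(−5q + 3 + 7p)(−7p + 6r + 3 + 8q)
= 35pq − 30qr − 15q − 40q^2 − 21p + 18r + 9 + 24q − 49p^2 + 42pr + 21p + 56pq    [distributive law]
= 91pq − 30qr + 9q − 40q^2 + 18r + 9 − 49p^2 + 42pr    [combine like terms]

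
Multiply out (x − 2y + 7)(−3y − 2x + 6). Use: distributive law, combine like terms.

(x − 2y + 7)(−3y − 2x + 6)
= −3xy − 2x² + 6x + 6y² + 4xy − 12y − 21y − 14x + 42    [distributive law]
= xy − 2x² − 8x + 6y² − 33y + 42    [combine like terms]

xy − 2x² − 8x + 6y² − 33y + 42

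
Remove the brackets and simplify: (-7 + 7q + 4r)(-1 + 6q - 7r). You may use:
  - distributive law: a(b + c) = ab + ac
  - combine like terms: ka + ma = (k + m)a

7 - 49q + 45r + 42q^2 - 25qr - 28r^2

(-7 + 7q + 4r)(-1 + 6q - 7r)
= 7 - 42q + 49r - 7q + 42q^2 - 49qr - 4r + 24qr - 28r^2    [distributive law]
= 7 - 49q + 45r + 42q^2 - 25qr - 28r^2    [combine like terms]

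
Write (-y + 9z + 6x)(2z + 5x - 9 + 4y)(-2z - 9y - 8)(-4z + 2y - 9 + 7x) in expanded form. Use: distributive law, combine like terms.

(-y + 9z + 6x)(2z + 5x - 9 + 4y)(-2z - 9y - 8)(-4z + 2y - 9 + 7x)
= (-2yz - 5xy + 9y - 4y² + 18z² + 45xz - 81z + 36yz + 12xz + 30x² - 54x + 24xy)(-2z - 9y - 8)(-4z + 2y - 9 + 7x)    [distributive law]
= (34yz + 19xy + 9y - 4y² + 18z² + 57xz - 81z + 30x² - 54x)(-2z - 9y - 8)(-4z + 2y - 9 + 7x)    [combine like terms]
= (-68yz² - 306y²z - 272yz - 38xyz - 171xy² - 152xy - 18yz - 81y² - 72y + 8y²z + 36y³ + 32y² - 36z³ - 162yz² - 144z² - 114xz² - 513xyz - 456xz + 162z² + 729yz + 648z - 60x²z - 270x²y - 240x² + 108xz + 486xy + 432x)(-4z + 2y - 9 + 7x)    [distributive law]
= (-230yz² - 298y²z + 439yz - 551xyz - 171xy² + 334xy - 49y² - 72y + 36y³ - 36z³ + 18z² - 114xz² - 348xz + 648z - 60x²z - 270x²y - 240x² + 432x)(-4z + 2y - 9 + 7x)    [combine like terms]
= 920yz³ - 460y²z² + 2070yz² - 1610xyz² + 1192y²z² - 596y³z + 2682y²z - 2086xy²z - 1756yz² + 878y²z - 3951yz + 3073xyz + 2204xyz² - 1102xy²z + 4959xyz - 3857x²yz + 684xy²z - 342xy³ + 1539xy² - 1197x²y² - 1336xyz + 668xy² - 3006xy + 2338x²y + 196y²z - 98y³ + 441y² - 343xy² + 288yz - 144y² + 648y - 504xy - 144y³z + 72y⁴ - 324y³ + 252xy³ + 144z⁴ - 72yz³ + 324z³ - 252xz³ - 72z³ + 36yz² - 162z² + 126xz² + 456xz³ - 228xyz² + 1026xz² - 798x²z² + 1392xz² - 696xyz + 3132xz - 2436x²z - 2592z² + 1296yz - 5832z + 4536xz + 240x²z² - 120x²yz + 540x²z - 420x³z + 1080x²yz - 540x²y² + 2430x²y - 1890x³y + 960x²z - 480x²y + 2160x² - 1680x³ - 1728xz + 864xy - 3888x + 3024x²    [distributive law]
= 848yz³ + 732y²z² + 350yz² + 366xyz² - 740y³z + 3756y²z - 2504xy²z - 2367yz + 6000xyz - 2897x²yz - 90xy³ + 1864xy² - 1737x²y² - 2646xy + 4288x²y - 422y³ + 297y² + 648y + 72y⁴ + 144z⁴ + 252z³ + 204xz³ - 2754z² + 2544xz² - 558x²z² + 5940xz - 936x²z - 5832z - 420x³z - 1890x³y + 5184x² - 1680x³ - 3888x    [combine like terms]

848yz³ + 732y²z² + 350yz² + 366xyz² - 740y³z + 3756y²z - 2504xy²z - 2367yz + 6000xyz - 2897x²yz - 90xy³ + 1864xy² - 1737x²y² - 2646xy + 4288x²y - 422y³ + 297y² + 648y + 72y⁴ + 144z⁴ + 252z³ + 204xz³ - 2754z² + 2544xz² - 558x²z² + 5940xz - 936x²z - 5832z - 420x³z - 1890x³y + 5184x² - 1680x³ - 3888x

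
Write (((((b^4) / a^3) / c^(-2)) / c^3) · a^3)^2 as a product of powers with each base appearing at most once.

b^8·c^(-2)

(((((b^4) / a^3) / c^(-2)) / c^3) · a^3)^2
= (((((b^4) / a^3) / c^(-2)) / c^3)^2) · ((a^3)^2)    [power of a product]
= (((((b^4) / a^3) / c^(-2))^2) / ((c^3)^2)) · ((a^3)^2)    [power of a quotient]
= (((((b^4) / a^3)^2) / ((c^(-2))^2)) / ((c^3)^2)) · ((a^3)^2)    [power of a quotient]
= (((((b^4)^2) / ((a^3)^2)) / ((c^(-2))^2)) / ((c^3)^2)) · ((a^3)^2)    [power of a quotient]
= ((((b^8) / ((a^3)^2)) / ((c^(-2))^2)) / ((c^3)^2)) · ((a^3)^2)    [power of a power]
= (((b^8 / a^6) / ((c^(-2))^2)) / ((c^3)^2)) · ((a^3)^2)    [power of a power]
= (((b^8 / a^6) / c^(-4)) / ((c^3)^2)) · ((a^3)^2)    [power of a power]
= (((b^8 / a^6) / c^(-4)) / c^6) · ((a^3)^2)    [power of a power]
= (((b^8 / a^6) / c^(-4)) / c^6) · a^6    [power of a power]
= b^8·c^(-2)    [quotient of powers; product of powers]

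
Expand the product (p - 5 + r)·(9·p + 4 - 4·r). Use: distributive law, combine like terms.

9·p^2 - 41·p + 5·p·r - 20 + 24·r - 4·r^2

(p - 5 + r)·(9·p + 4 - 4·r)
= 9·p^2 + 4·p - 4·p·r - 45·p - 20 + 20·r + 9·p·r + 4·r - 4·r^2    [distributive law]
= 9·p^2 - 41·p + 5·p·r - 20 + 24·r - 4·r^2    [combine like terms]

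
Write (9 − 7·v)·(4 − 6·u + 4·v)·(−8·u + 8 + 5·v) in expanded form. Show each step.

−720·u + 288 + 244·v + 432·u² + 2·u·v − 184·v² − 336·u²·v + 434·u·v² − 140·v³

(9 − 7·v)·(4 − 6·u + 4·v)·(−8·u + 8 + 5·v)
= (36 − 54·u + 36·v − 28·v + 42·u·v − 28·v²)·(−8·u + 8 + 5·v)    [distributive law]
= (36 − 54·u + 8·v + 42·u·v − 28·v²)·(−8·u + 8 + 5·v)    [combine like terms]
= −288·u + 288 + 180·v + 432·u² − 432·u − 270·u·v − 64·u·v + 64·v + 40·v² − 336·u²·v + 336·u·v + 210·u·v² + 224·u·v² − 224·v² − 140·v³    [distributive law]
= −720·u + 288 + 244·v + 432·u² + 2·u·v − 184·v² − 336·u²·v + 434·u·v² − 140·v³    [combine like terms]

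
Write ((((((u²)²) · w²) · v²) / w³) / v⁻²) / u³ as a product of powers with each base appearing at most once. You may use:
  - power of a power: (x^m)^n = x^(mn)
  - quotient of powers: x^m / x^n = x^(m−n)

((((((u²)²) · w²) · v²) / w³) / v⁻²) / u³
= ((((u⁴ · w²) · v²) / w³) / v⁻²) / u³    [power of a power]
= uv⁴w⁻¹    [quotient of powers]

uv⁴w⁻¹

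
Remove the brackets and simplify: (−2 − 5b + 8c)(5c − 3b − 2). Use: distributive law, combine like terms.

(−2 − 5b + 8c)(5c − 3b − 2)
= −10c + 6b + 4 − 25bc + 15b^2 + 10b + 40c^2 − 24bc − 16c    [distributive law]
= −26c + 16b + 4 − 49bc + 15b^2 + 40c^2    [combine like terms]

−26c + 16b + 4 − 49bc + 15b^2 + 40c^2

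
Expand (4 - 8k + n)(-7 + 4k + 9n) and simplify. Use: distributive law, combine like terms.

(4 - 8k + n)(-7 + 4k + 9n)
= -28 + 16k + 36n + 56k - 32k^2 - 72kn - 7n + 4kn + 9n^2    [distributive law]
= -28 + 72k + 29n - 32k^2 - 68kn + 9n^2    [combine like terms]

-28 + 72k + 29n - 32k^2 - 68kn + 9n^2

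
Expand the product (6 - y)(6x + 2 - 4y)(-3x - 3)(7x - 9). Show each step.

(6 - y)(6x + 2 - 4y)(-3x - 3)(7x - 9)
= (36x + 12 - 24y - 6xy - 2y + 4y^2)(-3x - 3)(7x - 9)    [distributive law]
= (36x + 12 - 26y - 6xy + 4y^2)(-3x - 3)(7x - 9)    [combine like terms]
= (-108x^2 - 108x - 36x - 36 + 78xy + 78y + 18x^2y + 18xy - 12xy^2 - 12y^2)(7x - 9)    [distributive law]
= (-108x^2 - 144x - 36 + 96xy + 78y + 18x^2y - 12xy^2 - 12y^2)(7x - 9)    [combine like terms]
= -756x^3 + 972x^2 - 1008x^2 + 1296x - 252x + 324 + 672x^2y - 864xy + 546xy - 702y + 126x^3y - 162x^2y - 84x^2y^2 + 108xy^2 - 84xy^2 + 108y^2    [distributive law]
= -756x^3 - 36x^2 + 1044x + 324 + 510x^2y - 318xy - 702y + 126x^3y - 84x^2y^2 + 24xy^2 + 108y^2    [combine like terms]

-756x^3 - 36x^2 + 1044x + 324 + 510x^2y - 318xy - 702y + 126x^3y - 84x^2y^2 + 24xy^2 + 108y^2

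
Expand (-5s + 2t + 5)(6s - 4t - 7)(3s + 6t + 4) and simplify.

(-5s + 2t + 5)(6s - 4t - 7)(3s + 6t + 4)
= (-30s² + 20st + 35s + 12st - 8t² - 14t + 30s - 20t - 35)(3s + 6t + 4)    [distributive law]
= (-30s² + 32st + 65s - 8t² - 34t - 35)(3s + 6t + 4)    [combine like terms]
= -90s³ - 180s²t - 120s² + 96s²t + 192st² + 128st + 195s² + 390st + 260s - 24st² - 48t³ - 32t² - 102st - 204t² - 136t - 105s - 210t - 140    [distributive law]
= -90s³ - 84s²t + 75s² + 168st² + 416st + 155s - 48t³ - 236t² - 346t - 140    [combine like terms]

-90s³ - 84s²t + 75s² + 168st² + 416st + 155s - 48t³ - 236t² - 346t - 140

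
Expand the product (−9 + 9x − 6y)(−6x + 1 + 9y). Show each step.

(−9 + 9x − 6y)(−6x + 1 + 9y)
= 54x − 9 − 81y − 54x^2 + 9x + 81xy + 36xy − 6y − 54y^2    [distributive law]
= 63x − 9 − 87y − 54x^2 + 117xy − 54y^2    [combine like terms]

63x − 9 − 87y − 54x^2 + 117xy − 54y^2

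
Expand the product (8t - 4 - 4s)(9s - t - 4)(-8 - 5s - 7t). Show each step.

(8t - 4 - 4s)(9s - t - 4)(-8 - 5s - 7t)
= (72st - 8t^2 - 32t - 36s + 4t + 16 - 36s^2 + 4st + 16s)(-8 - 5s - 7t)    [distributive law]
= (76st - 8t^2 - 28t - 20s + 16 - 36s^2)(-8 - 5s - 7t)    [combine like terms]
= -608st - 380s^2t - 532st^2 + 64t^2 + 40st^2 + 56t^3 + 224t + 140st + 196t^2 + 160s + 100s^2 + 140st - 128 - 80s - 112t + 288s^2 + 180s^3 + 252s^2t    [distributive law]
= -328st - 128s^2t - 492st^2 + 260t^2 + 56t^3 + 112t + 80s + 388s^2 - 128 + 180s^3    [combine like terms]

-328st - 128s^2t - 492st^2 + 260t^2 + 56t^3 + 112t + 80s + 388s^2 - 128 + 180s^3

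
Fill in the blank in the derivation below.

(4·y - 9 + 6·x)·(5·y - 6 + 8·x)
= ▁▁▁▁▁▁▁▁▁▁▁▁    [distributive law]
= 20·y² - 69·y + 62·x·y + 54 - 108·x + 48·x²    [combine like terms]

After distributive law, the bracketed line is:

20·y² - 24·y + 32·x·y - 45·y + 54 - 72·x + 30·x·y - 36·x + 48·x²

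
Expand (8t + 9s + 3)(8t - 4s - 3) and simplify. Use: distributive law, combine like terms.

64t^2 + 40st - 36s^2 - 39s - 9

(8t + 9s + 3)(8t - 4s - 3)
= 64t^2 - 32st - 24t + 72st - 36s^2 - 27s + 24t - 12s - 9    [distributive law]
= 64t^2 + 40st - 36s^2 - 39s - 9    [combine like terms]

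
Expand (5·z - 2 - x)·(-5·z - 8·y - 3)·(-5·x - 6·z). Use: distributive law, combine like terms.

(5·z - 2 - x)·(-5·z - 8·y - 3)·(-5·x - 6·z)
= (-25·z² - 40·y·z - 15·z + 10·z + 16·y + 6 + 5·x·z + 8·x·y + 3·x)·(-5·x - 6·z)    [distributive law]
= (-25·z² - 40·y·z - 5·z + 16·y + 6 + 5·x·z + 8·x·y + 3·x)·(-5·x - 6·z)    [combine like terms]
= 125·x·z² + 150·z³ + 200·x·y·z + 240·y·z² + 25·x·z + 30·z² - 80·x·y - 96·y·z - 30·x - 36·z - 25·x²·z - 30·x·z² - 40·x²·y - 48·x·y·z - 15·x² - 18·x·z    [distributive law]
= 95·x·z² + 150·z³ + 152·x·y·z + 240·y·z² + 7·x·z + 30·z² - 80·x·y - 96·y·z - 30·x - 36·z - 25·x²·z - 40·x²·y - 15·x²    [combine like terms]

95·x·z² + 150·z³ + 152·x·y·z + 240·y·z² + 7·x·z + 30·z² - 80·x·y - 96·y·z - 30·x - 36·z - 25·x²·z - 40·x²·y - 15·x²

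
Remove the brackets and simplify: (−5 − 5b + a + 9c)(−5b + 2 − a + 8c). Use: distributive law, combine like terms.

(−5 − 5b + a + 9c)(−5b + 2 − a + 8c)
= 25b − 10 + 5a − 40c + 25b² − 10b + 5ab − 40bc − 5ab + 2a − a² + 8ac − 45bc + 18c − 9ac + 72c²    [distributive law]
= 15b − 10 + 7a − 22c + 25b² − 85bc − a² − ac + 72c²    [combine like terms]

15b − 10 + 7a − 22c + 25b² − 85bc − a² − ac + 72c²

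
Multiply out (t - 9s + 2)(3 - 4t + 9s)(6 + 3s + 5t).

(t - 9s + 2)(3 - 4t + 9s)(6 + 3s + 5t)
= (3t - 4t^2 + 9st - 27s + 36st - 81s^2 + 6 - 8t + 18s)(6 + 3s + 5t)    [distributive law]
= (-5t - 4t^2 + 45st - 9s - 81s^2 + 6)(6 + 3s + 5t)    [combine like terms]
= -30t - 15st - 25t^2 - 24t^2 - 12st^2 - 20t^3 + 270st + 135s^2t + 225st^2 - 54s - 27s^2 - 45st - 486s^2 - 243s^3 - 405s^2t + 36 + 18s + 30t    [distributive law]
= 210st - 49t^2 + 213st^2 - 20t^3 - 270s^2t - 36s - 513s^2 - 243s^3 + 36    [combine like terms]

210st - 49t^2 + 213st^2 - 20t^3 - 270s^2t - 36s - 513s^2 - 243s^3 + 36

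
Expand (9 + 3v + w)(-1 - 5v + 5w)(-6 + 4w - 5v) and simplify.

(9 + 3v + w)(-1 - 5v + 5w)(-6 + 4w - 5v)
= (-9 - 45v + 45w - 3v - 15v^2 + 15vw - w - 5vw + 5w^2)(-6 + 4w - 5v)    [distributive law]
= (-9 - 48v + 44w - 15v^2 + 10vw + 5w^2)(-6 + 4w - 5v)    [combine like terms]
= 54 - 36w + 45v + 288v - 192vw + 240v^2 - 264w + 176w^2 - 220vw + 90v^2 - 60v^2w + 75v^3 - 60vw + 40vw^2 - 50v^2w - 30w^2 + 20w^3 - 25vw^2    [distributive law]
= 54 - 300w + 333v - 472vw + 330v^2 + 146w^2 - 110v^2w + 75v^3 + 15vw^2 + 20w^3    [combine like terms]

54 - 300w + 333v - 472vw + 330v^2 + 146w^2 - 110v^2w + 75v^3 + 15vw^2 + 20w^3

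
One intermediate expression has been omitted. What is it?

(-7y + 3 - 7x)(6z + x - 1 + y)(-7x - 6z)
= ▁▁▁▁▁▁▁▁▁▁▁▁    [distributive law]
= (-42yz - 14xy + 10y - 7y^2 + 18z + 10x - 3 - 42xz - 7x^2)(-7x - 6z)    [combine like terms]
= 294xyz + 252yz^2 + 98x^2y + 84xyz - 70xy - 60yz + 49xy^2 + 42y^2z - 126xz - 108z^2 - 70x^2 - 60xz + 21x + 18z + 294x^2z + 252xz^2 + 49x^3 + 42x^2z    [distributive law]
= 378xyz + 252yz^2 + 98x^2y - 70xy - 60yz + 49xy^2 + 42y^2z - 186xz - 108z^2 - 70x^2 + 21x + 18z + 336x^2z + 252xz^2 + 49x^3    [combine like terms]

Applying distributive law to the line above:

(-42yz - 7xy + 7y - 7y^2 + 18z + 3x - 3 + 3y - 42xz - 7x^2 + 7x - 7xy)(-7x - 6z)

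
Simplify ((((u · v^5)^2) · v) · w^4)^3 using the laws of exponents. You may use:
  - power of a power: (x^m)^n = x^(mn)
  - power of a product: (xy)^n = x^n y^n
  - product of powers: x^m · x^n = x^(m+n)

u^6·v^33·w^12

((((u · v^5)^2) · v) · w^4)^3
= ((((u · v^5)^2) · v)^3) · ((w^4)^3)    [power of a product]
= ((((u · v^5)^2)^3) · (v^3)) · ((w^4)^3)    [power of a product]
= (((u · v^5)^6) · (v^3)) · ((w^4)^3)    [power of a power]
= (((u^6) · ((v^5)^6)) · (v^3)) · ((w^4)^3)    [power of a product]
= ((u^6 · v^30) · (v^3)) · ((w^4)^3)    [power of a power]
= ((u^6 · v^30) · v^3) · w^12    [power of a power]
= u^6·v^33·w^12    [product of powers]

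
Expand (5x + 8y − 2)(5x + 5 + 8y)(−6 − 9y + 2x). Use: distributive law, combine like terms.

−120x^2 − 65x^2y + 50x^3 − 110x − 567xy − 592xy^2 − 54y − 600y^2 − 576y^3 + 60

(5x + 8y − 2)(5x + 5 + 8y)(−6 − 9y + 2x)
= (25x^2 + 25x + 40xy + 40xy + 40y + 64y^2 − 10x − 10 − 16y)(−6 − 9y + 2x)    [distributive law]
= (25x^2 + 15x + 80xy + 24y + 64y^2 − 10)(−6 − 9y + 2x)    [combine like terms]
= −150x^2 − 225x^2y + 50x^3 − 90x − 135xy + 30x^2 − 480xy − 720xy^2 + 160x^2y − 144y − 216y^2 + 48xy − 384y^2 − 576y^3 + 128xy^2 + 60 + 90y − 20x    [distributive law]
= −120x^2 − 65x^2y + 50x^3 − 110x − 567xy − 592xy^2 − 54y − 600y^2 − 576y^3 + 60    [combine like terms]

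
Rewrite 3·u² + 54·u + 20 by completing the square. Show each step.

3(u + 9)² − 223

3·u² + 54·u + 20
= 3(u² + 18·u) + 20    [factor out 3 from the u-terms]
= 3(u² + 18·u + 81 − 81) + 20    [add and subtract 81 inside the bracket]
= 3(u + 9)² − 243 + 20    [perfect-square identity]
= 3(u + 9)² − 223    [combine constants]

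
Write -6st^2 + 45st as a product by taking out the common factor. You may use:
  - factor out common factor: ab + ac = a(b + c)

-6st^2 + 45st
= 3(-2st^2 + 15st)    [factor out 3]
= 3st(-2t + 15)    [factor out st]

3st(-2t + 15)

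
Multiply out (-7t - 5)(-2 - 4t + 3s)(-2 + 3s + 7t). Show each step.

2t + 39st + 182t^2 - 63st^2 + 196t^3 - 63s^2t - 20 + 60s - 45s^2

(-7t - 5)(-2 - 4t + 3s)(-2 + 3s + 7t)
= (14t + 28t^2 - 21st + 10 + 20t - 15s)(-2 + 3s + 7t)    [distributive law]
= (34t + 28t^2 - 21st + 10 - 15s)(-2 + 3s + 7t)    [combine like terms]
= -68t + 102st + 238t^2 - 56t^2 + 84st^2 + 196t^3 + 42st - 63s^2t - 147st^2 - 20 + 30s + 70t + 30s - 45s^2 - 105st    [distributive law]
= 2t + 39st + 182t^2 - 63st^2 + 196t^3 - 63s^2t - 20 + 60s - 45s^2    [combine like terms]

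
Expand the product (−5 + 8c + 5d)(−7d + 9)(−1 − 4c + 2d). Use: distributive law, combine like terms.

−170d − 120cd + 195d^2 + 45 + 108c + 224c^2d + 28cd^2 − 288c^2 − 70d^3

(−5 + 8c + 5d)(−7d + 9)(−1 − 4c + 2d)
= (35d − 45 − 56cd + 72c − 35d^2 + 45d)(−1 − 4c + 2d)    [distributive law]
= (80d − 45 − 56cd + 72c − 35d^2)(−1 − 4c + 2d)    [combine like terms]
= −80d − 320cd + 160d^2 + 45 + 180c − 90d + 56cd + 224c^2d − 112cd^2 − 72c − 288c^2 + 144cd + 35d^2 + 140cd^2 − 70d^3    [distributive law]
= −170d − 120cd + 195d^2 + 45 + 108c + 224c^2d + 28cd^2 − 288c^2 − 70d^3    [combine like terms]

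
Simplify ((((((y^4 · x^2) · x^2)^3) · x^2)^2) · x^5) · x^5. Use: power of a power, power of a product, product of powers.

x^38y^24

((((((y^4 · x^2) · x^2)^3) · x^2)^2) · x^5) · x^5
= ((((((y^4 · x^2) · x^2)^3)^2) · ((x^2)^2)) · x^5) · x^5    [power of a product]
= (((((y^4 · x^2) · x^2)^6) · ((x^2)^2)) · x^5) · x^5    [power of a power]
= (((((y^4 · x^2)^6) · ((x^2)^6)) · ((x^2)^2)) · x^5) · x^5    [power of a product]
= ((((((y^4)^6) · ((x^2)^6)) · ((x^2)^6)) · ((x^2)^2)) · x^5) · x^5    [power of a product]
= ((((y^24 · ((x^2)^6)) · ((x^2)^6)) · ((x^2)^2)) · x^5) · x^5    [power of a power]
= ((((y^24 · x^12) · ((x^2)^6)) · ((x^2)^2)) · x^5) · x^5    [power of a power]
= ((((y^24 · x^12) · x^12) · ((x^2)^2)) · x^5) · x^5    [power of a power]
= ((((y^24 · x^12) · x^12) · x^4) · x^5) · x^5    [power of a power]
= x^38y^24    [product of powers]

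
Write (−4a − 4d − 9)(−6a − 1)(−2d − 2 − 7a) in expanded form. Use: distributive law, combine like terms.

−216a^2d − 454a^2 − 168a^3 − 192ad − 179a − 48ad^2 − 8d^2 − 26d − 18

(−4a − 4d − 9)(−6a − 1)(−2d − 2 − 7a)
= (24a^2 + 4a + 24ad + 4d + 54a + 9)(−2d − 2 − 7a)    [distributive law]
= (24a^2 + 58a + 24ad + 4d + 9)(−2d − 2 − 7a)    [combine like terms]
= −48a^2d − 48a^2 − 168a^3 − 116ad − 116a − 406a^2 − 48ad^2 − 48ad − 168a^2d − 8d^2 − 8d − 28ad − 18d − 18 − 63a    [distributive law]
= −216a^2d − 454a^2 − 168a^3 − 192ad − 179a − 48ad^2 − 8d^2 − 26d − 18    [combine like terms]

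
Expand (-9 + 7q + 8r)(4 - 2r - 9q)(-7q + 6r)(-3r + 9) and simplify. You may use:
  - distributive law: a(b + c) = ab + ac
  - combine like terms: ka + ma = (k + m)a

1980qr + 2268q + 3348r² - 1944r - 4548qr² - 1764r³ + 4305q²r - 6867q² - 672q²r² + 1212qr³ - 1323q³r + 3969q³ + 288r⁴

(-9 + 7q + 8r)(4 - 2r - 9q)(-7q + 6r)(-3r + 9)
= (-36 + 18r + 81q + 28q - 14qr - 63q² + 32r - 16r² - 72qr)(-7q + 6r)(-3r + 9)    [distributive law]
= (-36 + 50r + 109q - 86qr - 63q² - 16r²)(-7q + 6r)(-3r + 9)    [combine like terms]
= (252q - 216r - 350qr + 300r² - 763q² + 654qr + 602q²r - 516qr² + 441q³ - 378q²r + 112qr² - 96r³)(-3r + 9)    [distributive law]
= (252q - 216r + 304qr + 300r² - 763q² + 224q²r - 404qr² + 441q³ - 96r³)(-3r + 9)    [combine like terms]
= -756qr + 2268q + 648r² - 1944r - 912qr² + 2736qr - 900r³ + 2700r² + 2289q²r - 6867q² - 672q²r² + 2016q²r + 1212qr³ - 3636qr² - 1323q³r + 3969q³ + 288r⁴ - 864r³    [distributive law]
= 1980qr + 2268q + 3348r² - 1944r - 4548qr² - 1764r³ + 4305q²r - 6867q² - 672q²r² + 1212qr³ - 1323q³r + 3969q³ + 288r⁴    [combine like terms]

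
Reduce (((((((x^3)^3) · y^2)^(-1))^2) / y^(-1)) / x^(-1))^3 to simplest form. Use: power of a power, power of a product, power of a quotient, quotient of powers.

(((((((x^3)^3) · y^2)^(-1))^2) / y^(-1)) / x^(-1))^3
= (((((((x^3)^3) · y^2)^(-1))^2) / y^(-1))^3) / ((x^(-1))^3)    [power of a quotient]
= (((((((x^3)^3) · y^2)^(-1))^2)^3) / ((y^(-1))^3)) / ((x^(-1))^3)    [power of a quotient]
= ((((((x^3)^3) · y^2)^(-1))^6) / ((y^(-1))^3)) / ((x^(-1))^3)    [power of a power]
= (((((x^3)^3) · y^2)^(-6)) / ((y^(-1))^3)) / ((x^(-1))^3)    [power of a power]
= (((((x^3)^3)^(-6)) · ((y^2)^(-6))) / ((y^(-1))^3)) / ((x^(-1))^3)    [power of a product]
= ((((x^3)^(-18)) · ((y^2)^(-6))) / ((y^(-1))^3)) / ((x^(-1))^3)    [power of a power]
= ((x^(-54) · ((y^2)^(-6))) / ((y^(-1))^3)) / ((x^(-1))^3)    [power of a power]
= ((x^(-54) · y^(-12)) / ((y^(-1))^3)) / ((x^(-1))^3)    [power of a power]
= ((x^(-54) · y^(-12)) / y^(-3)) / ((x^(-1))^3)    [power of a power]
= ((x^(-54) · y^(-12)) / y^(-3)) / x^(-3)    [power of a power]
= x^(-51)y^(-9)    [quotient of powers]

x^(-51)y^(-9)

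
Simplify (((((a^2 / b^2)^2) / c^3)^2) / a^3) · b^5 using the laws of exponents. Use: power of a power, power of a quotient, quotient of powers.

a^5b^(-3)c^(-6)

(((((a^2 / b^2)^2) / c^3)^2) / a^3) · b^5
= (((((a^2 / b^2)^2)^2) / ((c^3)^2)) / a^3) · b^5    [power of a quotient]
= ((((a^2 / b^2)^4) / ((c^3)^2)) / a^3) · b^5    [power of a power]
= (((((a^2)^4) / ((b^2)^4)) / ((c^3)^2)) / a^3) · b^5    [power of a quotient]
= (((a^8 / ((b^2)^4)) / ((c^3)^2)) / a^3) · b^5    [power of a power]
= (((a^8 / b^8) / ((c^3)^2)) / a^3) · b^5    [power of a power]
= (((a^8 / b^8) / c^6) / a^3) · b^5    [power of a power]
= a^5b^(-3)c^(-6)    [quotient of powers]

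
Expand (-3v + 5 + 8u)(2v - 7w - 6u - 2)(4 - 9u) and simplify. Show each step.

(-3v + 5 + 8u)(2v - 7w - 6u - 2)(4 - 9u)
= (-6v^2 + 21vw + 18uv + 6v + 10v - 35w - 30u - 10 + 16uv - 56uw - 48u^2 - 16u)(4 - 9u)    [distributive law]
= (-6v^2 + 21vw + 34uv + 16v - 35w - 46u - 10 - 56uw - 48u^2)(4 - 9u)    [combine like terms]
= -24v^2 + 54uv^2 + 84vw - 189uvw + 136uv - 306u^2v + 64v - 144uv - 140w + 315uw - 184u + 414u^2 - 40 + 90u - 224uw + 504u^2w - 192u^2 + 432u^3    [distributive law]
= -24v^2 + 54uv^2 + 84vw - 189uvw - 8uv - 306u^2v + 64v - 140w + 91uw - 94u + 222u^2 - 40 + 504u^2w + 432u^3    [combine like terms]

-24v^2 + 54uv^2 + 84vw - 189uvw - 8uv - 306u^2v + 64v - 140w + 91uw - 94u + 222u^2 - 40 + 504u^2w + 432u^3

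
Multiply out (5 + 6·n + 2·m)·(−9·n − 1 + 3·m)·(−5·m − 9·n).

(5 + 6·n + 2·m)·(−9·n − 1 + 3·m)·(−5·m − 9·n)
= (−45·n − 5 + 15·m − 54·n^2 − 6·n + 18·m·n − 18·m·n − 2·m + 6·m^2)·(−5·m − 9·n)    [distributive law]
= (−51·n − 5 + 13·m − 54·n^2 + 6·m^2)·(−5·m − 9·n)    [combine like terms]
= 255·m·n + 459·n^2 + 25·m + 45·n − 65·m^2 − 117·m·n + 270·m·n^2 + 486·n^3 − 30·m^3 − 54·m^2·n    [distributive law]
= 138·m·n + 459·n^2 + 25·m + 45·n − 65·m^2 + 270·m·n^2 + 486·n^3 − 30·m^3 − 54·m^2·n    [combine like terms]

138·m·n + 459·n^2 + 25·m + 45·n − 65·m^2 + 270·m·n^2 + 486·n^3 − 30·m^3 − 54·m^2·n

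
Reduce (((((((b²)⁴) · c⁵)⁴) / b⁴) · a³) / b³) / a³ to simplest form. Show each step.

b²⁵c²⁰

(((((((b²)⁴) · c⁵)⁴) / b⁴) · a³) / b³) / a³
= (((((((b²)⁴)⁴) · ((c⁵)⁴)) / b⁴) · a³) / b³) / a³    [power of a product]
= ((((((b²)¹⁶) · ((c⁵)⁴)) / b⁴) · a³) / b³) / a³    [power of a power]
= ((((b³² · ((c⁵)⁴)) / b⁴) · a³) / b³) / a³    [power of a power]
= ((((b³² · c²⁰) / b⁴) · a³) / b³) / a³    [power of a power]
= b²⁵c²⁰    [quotient of powers; product of powers]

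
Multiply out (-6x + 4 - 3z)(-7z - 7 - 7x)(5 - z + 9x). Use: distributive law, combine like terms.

(-6x + 4 - 3z)(-7z - 7 - 7x)(5 - z + 9x)
= (42xz + 42x + 42x² - 28z - 28 - 28x + 21z² + 21z + 21xz)(5 - z + 9x)    [distributive law]
= (63xz + 14x + 42x² - 7z - 28 + 21z²)(5 - z + 9x)    [combine like terms]
= 315xz - 63xz² + 567x²z + 70x - 14xz + 126x² + 210x² - 42x²z + 378x³ - 35z + 7z² - 63xz - 140 + 28z - 252x + 105z² - 21z³ + 189xz²    [distributive law]
= 238xz + 126xz² + 525x²z - 182x + 336x² + 378x³ - 7z + 112z² - 140 - 21z³    [combine like terms]

238xz + 126xz² + 525x²z - 182x + 336x² + 378x³ - 7z + 112z² - 140 - 21z³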